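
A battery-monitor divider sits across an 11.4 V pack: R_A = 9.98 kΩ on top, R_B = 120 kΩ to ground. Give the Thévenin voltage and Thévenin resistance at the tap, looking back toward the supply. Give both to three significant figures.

V_th = 10.5 V, R_th = 9.21 kΩ

V_th is the open-circuit tap voltage: 11.4 × 120/(9.98 + 120) = 10.5 V.
With the supply zeroed, R_A and R_B appear in parallel from the tap: R_th = R_A‖R_B = (9.98 × 120)/130.0 = 9.21 kΩ.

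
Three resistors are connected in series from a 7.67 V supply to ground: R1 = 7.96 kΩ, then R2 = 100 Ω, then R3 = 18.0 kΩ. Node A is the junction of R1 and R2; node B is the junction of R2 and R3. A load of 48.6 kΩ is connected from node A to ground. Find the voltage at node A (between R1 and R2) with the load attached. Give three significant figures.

Below node A the series string R2+R3 = 18100 Ω sits in parallel with the 48600 Ω load: 13190 Ω.
V_A = 7.67 × 13190/(7960 + 13190) = 4.78 V.

V ≈ 4.78 V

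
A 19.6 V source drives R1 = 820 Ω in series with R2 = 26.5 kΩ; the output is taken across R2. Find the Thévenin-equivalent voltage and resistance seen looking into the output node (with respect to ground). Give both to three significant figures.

V_th is the open-circuit tap voltage: 19.6 × 26500/(820 + 26500) = 19.0 V.
With the supply zeroed, R1 and R2 appear in parallel from the tap: R_th = R1‖R2 = (820 × 26500)/27320 = 795 Ω.

V_th = 19.0 V, R_th = 795 Ω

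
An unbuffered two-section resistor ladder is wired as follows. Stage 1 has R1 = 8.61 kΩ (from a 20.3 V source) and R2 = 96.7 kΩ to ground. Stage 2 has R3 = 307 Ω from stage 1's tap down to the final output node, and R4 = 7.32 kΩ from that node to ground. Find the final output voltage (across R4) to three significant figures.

Stage 2 presents R3+R4 = 7627 Ω as a load on stage 1's tap.
Stage 1's lower leg becomes R2‖(R3+R4) = 7069 Ω, so V_mid = 20.3 × 7069/15680 = 9.153 V.
Stage 2 is itself unloaded: V_out = V_mid × R4/(R3+R4) = 9.153 × 7320/7627 = 8.78 V.

V_out ≈ 8.78 V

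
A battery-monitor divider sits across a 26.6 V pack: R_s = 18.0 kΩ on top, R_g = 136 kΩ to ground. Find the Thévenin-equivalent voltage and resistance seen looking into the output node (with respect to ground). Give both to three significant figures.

V_th = 23.5 V, R_th = 15.9 kΩ

V_th is the open-circuit tap voltage: 26.6 × 136/(18.0 + 136) = 23.5 V.
With the supply zeroed, R_s and R_g appear in parallel from the tap: R_th = R_s‖R_g = (18.0 × 136)/154.0 = 15.9 kΩ.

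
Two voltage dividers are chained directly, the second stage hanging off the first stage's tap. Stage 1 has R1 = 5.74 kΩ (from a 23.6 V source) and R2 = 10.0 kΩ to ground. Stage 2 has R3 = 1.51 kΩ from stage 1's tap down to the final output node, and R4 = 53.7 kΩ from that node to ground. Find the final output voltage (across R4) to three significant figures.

V_out ≈ 13.7 V

Stage 2 presents R3+R4 = 55.21 kΩ as a load on stage 1's tap.
Stage 1's lower leg becomes R2‖(R3+R4) = 8.466 kΩ, so V_mid = 23.6 × 8.466/14.21 = 14.06 V.
Stage 2 is itself unloaded: V_out = V_mid × R4/(R3+R4) = 14.06 × 53.7/55.21 = 13.7 V.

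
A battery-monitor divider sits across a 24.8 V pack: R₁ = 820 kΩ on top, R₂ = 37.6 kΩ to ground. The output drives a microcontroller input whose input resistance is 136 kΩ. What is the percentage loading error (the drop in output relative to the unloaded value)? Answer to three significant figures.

20.9 %

The divider's output (Thévenin) resistance is R₁‖R₂ = 35.95 kΩ.
Fractional drop under load = R_th/(R_th + R_L) = 35.95 / (35.95 + 136) = 0.2091.
So the output falls by 20.9 %.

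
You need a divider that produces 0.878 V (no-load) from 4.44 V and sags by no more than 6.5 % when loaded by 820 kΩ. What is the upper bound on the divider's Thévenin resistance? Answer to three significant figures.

R_th ≤ 57.0 kΩ

Loading drop = R_th/(R_th + R_L) ≤ 0.0650, so R_th ≤ R_L · ε/(1−ε) = 820 kΩ × 0.0650/0.9350 = 57.0 kΩ.
(Any R1, R2 with R2/(R1+R2) = 0.198 and R1‖R2 ≤ 57.0 kΩ will meet the spec.)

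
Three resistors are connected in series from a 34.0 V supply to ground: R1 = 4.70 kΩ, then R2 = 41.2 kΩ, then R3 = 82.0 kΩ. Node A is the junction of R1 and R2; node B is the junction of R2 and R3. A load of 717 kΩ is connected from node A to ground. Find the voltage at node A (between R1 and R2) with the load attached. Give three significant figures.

Below node A the series string R2+R3 = 123.2 kΩ sits in parallel with the 717 kΩ load: 105.1 kΩ.
V_A = 34.0 × 105.1/(4.70 + 105.1) = 32.5 V.

V ≈ 32.5 V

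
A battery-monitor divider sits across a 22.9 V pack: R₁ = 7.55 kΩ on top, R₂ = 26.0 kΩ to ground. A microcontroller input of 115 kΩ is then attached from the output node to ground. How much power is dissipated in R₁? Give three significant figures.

Total resistance from the source is R₁ + (R₂‖R_L) = 28.76 kΩ, so I = 22.9/28.76 kΩ = 0.7964 mA.
P = I²·R₁ = (0.7964 mA)² × 7.55 kΩ = 4.79 mW.

P ≈ 4.79 mW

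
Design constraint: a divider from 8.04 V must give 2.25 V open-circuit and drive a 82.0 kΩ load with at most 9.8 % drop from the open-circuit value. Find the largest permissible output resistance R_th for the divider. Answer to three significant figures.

R_th ≤ 8.91 kΩ

Loading drop = R_th/(R_th + R_L) ≤ 0.0980, so R_th ≤ R_L · ε/(1−ε) = 82.0 kΩ × 0.0980/0.9020 = 8.91 kΩ.
(Any R1, R2 with R2/(R1+R2) = 0.280 and R1‖R2 ≤ 8.91 kΩ will meet the spec.)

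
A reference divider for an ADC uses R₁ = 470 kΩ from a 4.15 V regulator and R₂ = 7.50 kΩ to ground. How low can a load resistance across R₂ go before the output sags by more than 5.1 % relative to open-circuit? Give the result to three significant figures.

Output resistance R_th = R₁‖R₂ = (470 × 7.50)/477.5 = 7.382 kΩ.
The fractional drop is R_th/(R_th + R_L); requiring this ≤ 0.0510 gives R_L ≥ R_th(1/0.0510 − 1) = 7.382 × 18.61 = 137 kΩ.

R_L(min) ≈ 137 kΩ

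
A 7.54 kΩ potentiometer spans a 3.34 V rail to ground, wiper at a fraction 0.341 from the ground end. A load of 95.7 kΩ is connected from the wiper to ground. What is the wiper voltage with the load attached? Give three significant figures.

The wiper splits the pot into (1−α)R = 4.969 kΩ above and αR = 2.571 kΩ below.
Lower section ‖ load = 2.504 kΩ.
V_wiper = 3.34 × 2.504/(4.969 + 2.504) = 1.12 V.

V ≈ 1.12 V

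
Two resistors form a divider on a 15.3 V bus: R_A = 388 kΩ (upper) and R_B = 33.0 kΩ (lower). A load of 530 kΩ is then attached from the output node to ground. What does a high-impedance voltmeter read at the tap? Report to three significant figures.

The load sits in parallel with R_B: R_B‖R_L = (33.0 × 530) / (33.0 + 530) = 31.07 kΩ.
V_out = 15.3 × 31.07 / (388 + 31.07) = 15.3 × 31.07/419.1 = 1.13 V.

V_out ≈ 1.13 V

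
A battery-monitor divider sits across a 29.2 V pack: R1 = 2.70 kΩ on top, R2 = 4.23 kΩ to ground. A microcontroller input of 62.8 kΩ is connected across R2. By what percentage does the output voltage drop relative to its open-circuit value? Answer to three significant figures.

The divider's output (Thévenin) resistance is R1‖R2 = 1.648 kΩ.
Fractional drop under load = R_th/(R_th + R_L) = 1.648 / (1.648 + 62.8) = 0.02557.
So the output falls by 2.56 %.

2.56 %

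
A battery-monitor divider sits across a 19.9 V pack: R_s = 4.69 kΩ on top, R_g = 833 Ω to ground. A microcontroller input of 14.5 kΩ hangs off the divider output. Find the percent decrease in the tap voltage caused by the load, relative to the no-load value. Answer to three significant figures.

The divider's output (Thévenin) resistance is R_s‖R_g = 707.4 Ω.
Fractional drop under load = R_th/(R_th + R_L) = 707.4 / (707.4 + 14500) = 0.04651.
So the output falls by 4.65 %.

4.65 %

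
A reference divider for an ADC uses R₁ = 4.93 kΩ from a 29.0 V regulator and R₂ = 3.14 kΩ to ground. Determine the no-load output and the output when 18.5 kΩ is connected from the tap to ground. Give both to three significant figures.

Open-circuit: V = 29.0 × 3.14/(4.93 + 3.14) = 11.3 V.
With the load, R₂ becomes R₂‖R_L = 2.684 kΩ, so V = 29.0 × 2.684/7.614 = 10.2 V.

Unloaded: 11.3 V; loaded: 10.2 V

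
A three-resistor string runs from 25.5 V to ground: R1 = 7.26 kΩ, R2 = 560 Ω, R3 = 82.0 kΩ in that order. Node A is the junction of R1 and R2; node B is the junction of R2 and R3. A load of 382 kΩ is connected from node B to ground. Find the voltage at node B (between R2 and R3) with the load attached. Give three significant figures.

At node B, R3 is in parallel with the load: R3‖R_L = 67510 Ω.
Below node A the resistance is R2 + (R3‖R_L) = 68070 Ω, so V_A = 25.5 × 68070/75330 = 23.04 V.
Then V_B = V_A × (R3‖R_L)/(R2 + R3‖R_L) = 23.04 × 67510/68070 = 22.9 V.

V ≈ 22.9 V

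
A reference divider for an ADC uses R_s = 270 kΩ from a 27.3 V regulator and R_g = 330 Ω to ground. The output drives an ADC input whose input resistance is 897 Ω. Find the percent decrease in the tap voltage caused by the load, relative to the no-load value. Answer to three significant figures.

26.9 %

The divider's output (Thévenin) resistance is R_s‖R_g = 329.6 Ω.
Fractional drop under load = R_th/(R_th + R_L) = 329.6 / (329.6 + 897) = 0.2687.
So the output falls by 26.9 %.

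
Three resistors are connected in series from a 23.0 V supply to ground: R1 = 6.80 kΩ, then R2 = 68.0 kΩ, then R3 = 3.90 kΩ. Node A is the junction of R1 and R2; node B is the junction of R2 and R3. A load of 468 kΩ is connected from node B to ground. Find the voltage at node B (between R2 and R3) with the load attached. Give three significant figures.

V ≈ 1.13 V

At node B, R3 is in parallel with the load: R3‖R_L = 3.868 kΩ.
Below node A the resistance is R2 + (R3‖R_L) = 71.87 kΩ, so V_A = 23.0 × 71.87/78.67 = 21.01 V.
Then V_B = V_A × (R3‖R_L)/(R2 + R3‖R_L) = 21.01 × 3.868/71.87 = 1.13 V.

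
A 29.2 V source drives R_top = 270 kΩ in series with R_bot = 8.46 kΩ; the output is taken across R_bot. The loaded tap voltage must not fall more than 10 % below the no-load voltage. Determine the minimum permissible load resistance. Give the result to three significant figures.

Output resistance R_th = R_top‖R_bot = (270 × 8.46)/278.5 = 8.203 kΩ.
The fractional drop is R_th/(R_th + R_L); requiring this ≤ 0.100 gives R_L ≥ R_th(1/0.100 − 1) = 8.203 × 9.000 = 73.8 kΩ.

R_L(min) ≈ 73.8 kΩ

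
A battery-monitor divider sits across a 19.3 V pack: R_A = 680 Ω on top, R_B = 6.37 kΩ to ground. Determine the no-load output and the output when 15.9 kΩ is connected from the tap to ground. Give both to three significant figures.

Open-circuit: V = 19.3 × 6370/(680 + 6370) = 17.4 V.
With the load, R_B becomes R_B‖R_L = 4548 Ω, so V = 19.3 × 4548/5228 = 16.8 V.

Unloaded: 17.4 V; loaded: 16.8 V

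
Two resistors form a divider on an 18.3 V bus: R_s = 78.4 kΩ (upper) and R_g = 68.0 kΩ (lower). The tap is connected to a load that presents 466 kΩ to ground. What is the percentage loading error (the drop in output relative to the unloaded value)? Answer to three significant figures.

The divider's output (Thévenin) resistance is R_s‖R_g = 36.42 kΩ.
Fractional drop under load = R_th/(R_th + R_L) = 36.42 / (36.42 + 466) = 0.07248.
So the output falls by 7.25 %.

7.25 %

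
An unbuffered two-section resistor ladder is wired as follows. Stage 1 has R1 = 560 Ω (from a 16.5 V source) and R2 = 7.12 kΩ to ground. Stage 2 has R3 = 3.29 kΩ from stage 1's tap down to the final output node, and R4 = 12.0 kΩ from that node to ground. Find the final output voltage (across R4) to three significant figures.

Stage 2 presents R3+R4 = 15290 Ω as a load on stage 1's tap.
Stage 1's lower leg becomes R2‖(R3+R4) = 4858 Ω, so V_mid = 16.5 × 4858/5418 = 14.79 V.
Stage 2 is itself unloaded: V_out = V_mid × R4/(R3+R4) = 14.79 × 12000/15290 = 11.6 V.

V_out ≈ 11.6 V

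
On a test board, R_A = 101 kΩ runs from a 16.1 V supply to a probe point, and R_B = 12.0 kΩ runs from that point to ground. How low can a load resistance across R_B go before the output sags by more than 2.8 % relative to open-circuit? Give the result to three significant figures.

R_L(min) ≈ 372 kΩ

Output resistance R_th = R_A‖R_B = (101 × 12.0)/113.0 = 10.73 kΩ.
The fractional drop is R_th/(R_th + R_L); requiring this ≤ 0.0280 gives R_L ≥ R_th(1/0.0280 − 1) = 10.73 × 34.71 = 372 kΩ.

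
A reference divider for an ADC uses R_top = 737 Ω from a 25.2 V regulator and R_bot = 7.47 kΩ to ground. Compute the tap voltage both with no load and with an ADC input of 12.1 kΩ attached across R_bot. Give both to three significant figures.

Open-circuit: V = 25.2 × 7470/(737 + 7470) = 22.9 V.
With the load, R_bot becomes R_bot‖R_L = 4619 Ω, so V = 25.2 × 4619/5356 = 21.7 V.

Unloaded: 22.9 V; loaded: 21.7 V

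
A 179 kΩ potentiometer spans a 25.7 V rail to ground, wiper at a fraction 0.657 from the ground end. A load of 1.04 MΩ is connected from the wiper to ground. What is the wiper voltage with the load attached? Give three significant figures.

The wiper splits the pot into (1−α)R = 61.40 kΩ above and αR = 117.6 kΩ below.
Lower section ‖ load = 105.7 kΩ.
V_wiper = 25.7 × 105.7/(61.40 + 105.7) = 16.3 V.

V ≈ 16.3 V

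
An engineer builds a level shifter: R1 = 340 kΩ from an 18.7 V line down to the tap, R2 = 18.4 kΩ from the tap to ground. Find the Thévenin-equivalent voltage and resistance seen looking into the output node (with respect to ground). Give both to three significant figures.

V_th = 0.960 V, R_th = 17.5 kΩ

V_th is the open-circuit tap voltage: 18.7 × 18.4/(340 + 18.4) = 0.960 V.
With the supply zeroed, R1 and R2 appear in parallel from the tap: R_th = R1‖R2 = (340 × 18.4)/358.4 = 17.5 kΩ.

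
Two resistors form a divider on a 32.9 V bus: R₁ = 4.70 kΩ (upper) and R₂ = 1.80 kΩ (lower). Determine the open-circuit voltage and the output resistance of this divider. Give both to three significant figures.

V_th = 9.11 V, R_th = 1.30 kΩ

V_th is the open-circuit tap voltage: 32.9 × 1.80/(4.70 + 1.80) = 9.11 V.
With the supply zeroed, R₁ and R₂ appear in parallel from the tap: R_th = R₁‖R₂ = (4.70 × 1.80)/6.500 = 1.30 kΩ.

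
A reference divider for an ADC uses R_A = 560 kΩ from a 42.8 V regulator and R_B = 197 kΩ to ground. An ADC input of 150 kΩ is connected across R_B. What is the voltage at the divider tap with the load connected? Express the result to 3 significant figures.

The load sits in parallel with R_B: R_B‖R_L = (197 × 150) / (197 + 150) = 85.16 kΩ.
V_out = 42.8 × 85.16 / (560 + 85.16) = 42.8 × 85.16/645.2 = 5.65 V.

V_out ≈ 5.65 V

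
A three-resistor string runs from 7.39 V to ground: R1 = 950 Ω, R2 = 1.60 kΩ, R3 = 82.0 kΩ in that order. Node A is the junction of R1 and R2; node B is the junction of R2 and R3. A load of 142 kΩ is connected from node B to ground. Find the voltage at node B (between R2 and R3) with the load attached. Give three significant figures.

V ≈ 7.04 V

At node B, R3 is in parallel with the load: R3‖R_L = 51980 Ω.
Below node A the resistance is R2 + (R3‖R_L) = 53580 Ω, so V_A = 7.39 × 53580/54530 = 7.261 V.
Then V_B = V_A × (R3‖R_L)/(R2 + R3‖R_L) = 7.261 × 51980/53580 = 7.04 V.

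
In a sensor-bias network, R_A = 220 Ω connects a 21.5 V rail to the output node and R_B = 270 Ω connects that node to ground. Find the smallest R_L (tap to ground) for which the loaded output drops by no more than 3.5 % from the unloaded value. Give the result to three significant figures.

Output resistance R_th = R_A‖R_B = (220 × 270)/490.0 = 121.2 Ω.
The fractional drop is R_th/(R_th + R_L); requiring this ≤ 0.0350 gives R_L ≥ R_th(1/0.0350 − 1) = 121.2 × 27.57 = 3.34 kΩ.

R_L(min) ≈ 3.34 kΩ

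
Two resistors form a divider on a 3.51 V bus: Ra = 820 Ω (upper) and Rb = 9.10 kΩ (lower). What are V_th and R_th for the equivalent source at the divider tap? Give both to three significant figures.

V_th is the open-circuit tap voltage: 3.51 × 9100/(820 + 9100) = 3.22 V.
With the supply zeroed, Ra and Rb appear in parallel from the tap: R_th = Ra‖Rb = (820 × 9100)/9920 = 752 Ω.

V_th = 3.22 V, R_th = 752 Ω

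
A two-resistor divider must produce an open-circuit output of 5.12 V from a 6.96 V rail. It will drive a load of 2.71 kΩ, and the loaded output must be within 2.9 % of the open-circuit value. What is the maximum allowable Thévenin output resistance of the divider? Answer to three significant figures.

R_th ≤ 80.9 Ω

Loading drop = R_th/(R_th + R_L) ≤ 0.0290, so R_th ≤ R_L · ε/(1−ε) = 2.71 kΩ × 0.0290/0.9710 = 80.9 Ω.
(Any R1, R2 with R2/(R1+R2) = 0.736 and R1‖R2 ≤ 80.9 Ω will meet the spec.)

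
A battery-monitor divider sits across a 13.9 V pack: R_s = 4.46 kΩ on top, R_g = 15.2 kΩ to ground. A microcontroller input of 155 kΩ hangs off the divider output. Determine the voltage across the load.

The load sits in parallel with R_g: R_g‖R_L = (15.2 × 155) / (15.2 + 155) = 13.84 kΩ.
V_out = 13.9 × 13.84 / (4.46 + 13.84) = 13.9 × 13.84/18.30 = 10.5 V.

V_out ≈ 10.5 V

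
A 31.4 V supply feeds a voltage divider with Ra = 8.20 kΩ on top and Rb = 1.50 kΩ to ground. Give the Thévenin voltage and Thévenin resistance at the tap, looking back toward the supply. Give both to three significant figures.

V_th is the open-circuit tap voltage: 31.4 × 1.50/(8.20 + 1.50) = 4.86 V.
With the supply zeroed, Ra and Rb appear in parallel from the tap: R_th = Ra‖Rb = (8.20 × 1.50)/9.700 = 1.27 kΩ.

V_th = 4.86 V, R_th = 1.27 kΩ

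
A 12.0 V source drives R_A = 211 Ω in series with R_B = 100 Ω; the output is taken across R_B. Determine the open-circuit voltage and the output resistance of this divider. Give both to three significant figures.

V_th = 3.86 V, R_th = 67.8 Ω

V_th is the open-circuit tap voltage: 12.0 × 100/(211 + 100) = 3.86 V.
With the supply zeroed, R_A and R_B appear in parallel from the tap: R_th = R_A‖R_B = (211 × 100)/311.0 = 67.8 Ω.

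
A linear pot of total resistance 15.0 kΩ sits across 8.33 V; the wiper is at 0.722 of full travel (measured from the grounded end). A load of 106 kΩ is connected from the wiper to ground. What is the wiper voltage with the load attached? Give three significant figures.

V ≈ 5.85 V

The wiper splits the pot into (1−α)R = 4.170 kΩ above and αR = 10.83 kΩ below.
Lower section ‖ load = 9.826 kΩ.
V_wiper = 8.33 × 9.826/(4.170 + 9.826) = 5.85 V.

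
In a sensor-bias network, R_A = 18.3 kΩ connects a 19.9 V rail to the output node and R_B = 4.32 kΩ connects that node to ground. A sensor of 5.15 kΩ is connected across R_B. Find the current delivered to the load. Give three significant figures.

I_L ≈ 0.440 mA

R_B‖R_L = 2.349 kΩ; V_out = 19.9 × 2.349/20.65 = 2.264 V.
I_L = V_out / R_L = 2.264 / 5.15 kΩ = 0.440 mA.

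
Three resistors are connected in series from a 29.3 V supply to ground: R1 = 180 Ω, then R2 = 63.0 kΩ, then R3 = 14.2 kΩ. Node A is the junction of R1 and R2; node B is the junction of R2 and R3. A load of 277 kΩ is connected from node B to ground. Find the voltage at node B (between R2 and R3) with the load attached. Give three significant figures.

At node B, R3 is in parallel with the load: R3‖R_L = 13510 Ω.
Below node A the resistance is R2 + (R3‖R_L) = 76510 Ω, so V_A = 29.3 × 76510/76690 = 29.23 V.
Then V_B = V_A × (R3‖R_L)/(R2 + R3‖R_L) = 29.23 × 13510/76510 = 5.16 V.

V ≈ 5.16 V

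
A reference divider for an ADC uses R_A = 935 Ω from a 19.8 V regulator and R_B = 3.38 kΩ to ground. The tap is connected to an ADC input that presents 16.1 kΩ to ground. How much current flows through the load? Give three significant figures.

R_B‖R_L = 2794 Ω; V_out = 19.8 × 2794/3729 = 14.83 V.
I_L = V_out / R_L = 14.83 / 16.1 kΩ = 0.921 mA.

I_L ≈ 0.921 mA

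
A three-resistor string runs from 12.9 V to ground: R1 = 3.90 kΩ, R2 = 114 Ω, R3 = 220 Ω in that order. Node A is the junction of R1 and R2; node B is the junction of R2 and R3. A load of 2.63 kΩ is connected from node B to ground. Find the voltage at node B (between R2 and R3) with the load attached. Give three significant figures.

V ≈ 0.621 V

At node B, R3 is in parallel with the load: R3‖R_L = 203.0 Ω.
Below node A the resistance is R2 + (R3‖R_L) = 317.0 Ω, so V_A = 12.9 × 317.0/4217 = 0.9698 V.
Then V_B = V_A × (R3‖R_L)/(R2 + R3‖R_L) = 0.9698 × 203.0/317.0 = 0.621 V.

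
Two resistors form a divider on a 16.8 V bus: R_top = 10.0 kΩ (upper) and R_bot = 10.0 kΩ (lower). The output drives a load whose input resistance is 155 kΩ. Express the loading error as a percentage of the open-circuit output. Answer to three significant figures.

3.12 %

The divider's output (Thévenin) resistance is R_top‖R_bot = 5.000 kΩ.
Fractional drop under load = R_th/(R_th + R_L) = 5.000 / (5.000 + 155) = 0.03125.
So the output falls by 3.12 %.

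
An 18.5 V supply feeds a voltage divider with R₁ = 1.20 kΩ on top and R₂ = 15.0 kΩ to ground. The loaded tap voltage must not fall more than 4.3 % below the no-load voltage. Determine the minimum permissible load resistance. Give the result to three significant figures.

R_L(min) ≈ 24.7 kΩ

Output resistance R_th = R₁‖R₂ = (1.20 × 15.0)/16.20 = 1.111 kΩ.
The fractional drop is R_th/(R_th + R_L); requiring this ≤ 0.0430 gives R_L ≥ R_th(1/0.0430 − 1) = 1.111 × 22.26 = 24.7 kΩ.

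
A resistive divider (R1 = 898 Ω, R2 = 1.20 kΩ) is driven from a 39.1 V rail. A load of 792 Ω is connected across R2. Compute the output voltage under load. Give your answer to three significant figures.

The load sits in parallel with R2: R2‖R_L = (1200 × 792) / (1200 + 792) = 477.1 Ω.
V_out = 39.1 × 477.1 / (898 + 477.1) = 39.1 × 477.1/1375 = 13.6 V.

V_out ≈ 13.6 V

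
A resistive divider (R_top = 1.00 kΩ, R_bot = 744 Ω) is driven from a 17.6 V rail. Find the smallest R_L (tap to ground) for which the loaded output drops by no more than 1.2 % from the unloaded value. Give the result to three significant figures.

Output resistance R_th = R_top‖R_bot = (1000 × 744)/1744 = 426.6 Ω.
The fractional drop is R_th/(R_th + R_L); requiring this ≤ 0.0120 gives R_L ≥ R_th(1/0.0120 − 1) = 426.6 × 82.33 = 35.1 kΩ.

R_L(min) ≈ 35.1 kΩ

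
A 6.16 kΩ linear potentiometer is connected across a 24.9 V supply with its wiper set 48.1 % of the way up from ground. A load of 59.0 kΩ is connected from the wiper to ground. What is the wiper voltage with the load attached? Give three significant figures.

The wiper splits the pot into (1−α)R = 3.197 kΩ above and αR = 2.963 kΩ below.
Lower section ‖ load = 2.821 kΩ.
V_wiper = 24.9 × 2.821/(3.197 + 2.821) = 11.7 V.

V ≈ 11.7 V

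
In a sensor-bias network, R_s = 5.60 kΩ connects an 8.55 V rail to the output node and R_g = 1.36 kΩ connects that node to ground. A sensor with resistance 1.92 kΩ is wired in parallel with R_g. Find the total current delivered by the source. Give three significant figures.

I ≈ 1.34 mA

R_g‖R_L = 0.7961 kΩ, so the source sees R_s + R_g‖R_L = 6.396 kΩ.
I = 8.55 V / 6.396 kΩ = 1.34 mA.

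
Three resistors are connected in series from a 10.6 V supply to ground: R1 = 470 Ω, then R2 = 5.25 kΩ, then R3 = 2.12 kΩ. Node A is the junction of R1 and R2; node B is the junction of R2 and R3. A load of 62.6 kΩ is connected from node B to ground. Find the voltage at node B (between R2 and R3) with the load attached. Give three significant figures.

At node B, R3 is in parallel with the load: R3‖R_L = 2051 Ω.
Below node A the resistance is R2 + (R3‖R_L) = 7301 Ω, so V_A = 10.6 × 7301/7771 = 9.959 V.
Then V_B = V_A × (R3‖R_L)/(R2 + R3‖R_L) = 9.959 × 2051/7301 = 2.80 V.

V ≈ 2.80 V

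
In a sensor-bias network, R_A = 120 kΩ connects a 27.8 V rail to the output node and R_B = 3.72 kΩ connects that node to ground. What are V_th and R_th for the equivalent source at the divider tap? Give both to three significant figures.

V_th = 0.836 V, R_th = 3.61 kΩ

V_th is the open-circuit tap voltage: 27.8 × 3.72/(120 + 3.72) = 0.836 V.
With the supply zeroed, R_A and R_B appear in parallel from the tap: R_th = R_A‖R_B = (120 × 3.72)/123.7 = 3.61 kΩ.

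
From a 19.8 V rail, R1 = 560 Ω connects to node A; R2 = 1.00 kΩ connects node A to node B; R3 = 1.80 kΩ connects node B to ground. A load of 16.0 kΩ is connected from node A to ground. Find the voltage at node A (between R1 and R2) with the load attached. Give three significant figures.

Below node A the series string R2+R3 = 2800 Ω sits in parallel with the 16000 Ω load: 2383 Ω.
V_A = 19.8 × 2383/(560 + 2383) = 16.0 V.

V ≈ 16.0 V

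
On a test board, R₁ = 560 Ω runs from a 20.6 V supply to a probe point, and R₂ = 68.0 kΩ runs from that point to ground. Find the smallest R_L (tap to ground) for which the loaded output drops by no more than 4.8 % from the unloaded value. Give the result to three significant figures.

R_L(min) ≈ 11.0 kΩ

Output resistance R_th = R₁‖R₂ = (560 × 68000)/68560 = 555.4 Ω.
The fractional drop is R_th/(R_th + R_L); requiring this ≤ 0.0480 gives R_L ≥ R_th(1/0.0480 − 1) = 555.4 × 19.83 = 11.0 kΩ.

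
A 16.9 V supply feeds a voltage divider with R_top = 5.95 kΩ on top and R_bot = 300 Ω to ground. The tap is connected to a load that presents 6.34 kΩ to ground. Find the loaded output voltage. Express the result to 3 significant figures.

V_out ≈ 0.776 V

The load sits in parallel with R_bot: R_bot‖R_L = (300 × 6340) / (300 + 6340) = 286.4 Ω.
V_out = 16.9 × 286.4 / (5950 + 286.4) = 16.9 × 286.4/6236 = 0.776 V.
(Unloaded it would have been 0.811 V.)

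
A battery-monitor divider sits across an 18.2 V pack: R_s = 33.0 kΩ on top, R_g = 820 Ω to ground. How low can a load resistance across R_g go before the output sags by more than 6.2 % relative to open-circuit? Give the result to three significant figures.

Output resistance R_th = R_s‖R_g = (33000 × 820)/33820 = 800.1 Ω.
The fractional drop is R_th/(R_th + R_L); requiring this ≤ 0.0620 gives R_L ≥ R_th(1/0.0620 − 1) = 800.1 × 15.13 = 12.1 kΩ.

R_L(min) ≈ 12.1 kΩ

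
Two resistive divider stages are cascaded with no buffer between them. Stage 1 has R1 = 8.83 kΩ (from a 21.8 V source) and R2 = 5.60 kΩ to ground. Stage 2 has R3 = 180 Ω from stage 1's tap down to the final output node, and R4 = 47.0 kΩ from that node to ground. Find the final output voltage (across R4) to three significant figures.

Stage 2 presents R3+R4 = 47180 Ω as a load on stage 1's tap.
Stage 1's lower leg becomes R2‖(R3+R4) = 5006 Ω, so V_mid = 21.8 × 5006/13840 = 7.887 V.
Stage 2 is itself unloaded: V_out = V_mid × R4/(R3+R4) = 7.887 × 47000/47180 = 7.86 V.

V_out ≈ 7.86 V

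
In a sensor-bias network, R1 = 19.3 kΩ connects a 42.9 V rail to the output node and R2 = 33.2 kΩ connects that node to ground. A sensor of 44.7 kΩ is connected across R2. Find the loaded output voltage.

The load sits in parallel with R2: R2‖R_L = (33.2 × 44.7) / (33.2 + 44.7) = 19.05 kΩ.
V_out = 42.9 × 19.05 / (19.3 + 19.05) = 42.9 × 19.05/38.35 = 21.3 V.

V_out ≈ 21.3 V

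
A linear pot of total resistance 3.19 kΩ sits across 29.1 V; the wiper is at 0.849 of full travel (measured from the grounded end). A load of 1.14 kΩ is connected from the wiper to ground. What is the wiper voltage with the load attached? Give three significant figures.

The wiper splits the pot into (1−α)R = 481.7 Ω above and αR = 2708 Ω below.
Lower section ‖ load = 802.3 Ω.
V_wiper = 29.1 × 802.3/(481.7 + 802.3) = 18.2 V.

V ≈ 18.2 V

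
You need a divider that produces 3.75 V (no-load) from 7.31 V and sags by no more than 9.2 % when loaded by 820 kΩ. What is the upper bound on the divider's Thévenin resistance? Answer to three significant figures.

Loading drop = R_th/(R_th + R_L) ≤ 0.0920, so R_th ≤ R_L · ε/(1−ε) = 820 kΩ × 0.0920/0.9080 = 83.1 kΩ.
(Any R1, R2 with R2/(R1+R2) = 0.513 and R1‖R2 ≤ 83.1 kΩ will meet the spec.)

R_th ≤ 83.1 kΩ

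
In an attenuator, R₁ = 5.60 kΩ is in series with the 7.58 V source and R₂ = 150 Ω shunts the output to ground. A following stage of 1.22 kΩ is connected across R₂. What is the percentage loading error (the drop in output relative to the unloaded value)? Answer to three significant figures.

10.7 %

The divider's output (Thévenin) resistance is R₁‖R₂ = 146.1 Ω.
Fractional drop under load = R_th/(R_th + R_L) = 146.1 / (146.1 + 1220) = 0.1069.
So the output falls by 10.7 %.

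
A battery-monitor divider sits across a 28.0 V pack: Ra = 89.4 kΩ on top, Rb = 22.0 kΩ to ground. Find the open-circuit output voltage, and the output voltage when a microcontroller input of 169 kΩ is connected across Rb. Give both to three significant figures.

Open-circuit: V = 28.0 × 22.0/(89.4 + 22.0) = 5.53 V.
With the load, Rb becomes Rb‖R_L = 19.47 kΩ, so V = 28.0 × 19.47/108.9 = 5.01 V.

Unloaded: 5.53 V; loaded: 5.01 V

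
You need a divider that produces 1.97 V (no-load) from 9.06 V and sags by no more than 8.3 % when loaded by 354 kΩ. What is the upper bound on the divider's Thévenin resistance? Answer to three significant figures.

R_th ≤ 32.0 kΩ

Loading drop = R_th/(R_th + R_L) ≤ 0.0830, so R_th ≤ R_L · ε/(1−ε) = 354 kΩ × 0.0830/0.9170 = 32.0 kΩ.
(Any R1, R2 with R2/(R1+R2) = 0.217 and R1‖R2 ≤ 32.0 kΩ will meet the spec.)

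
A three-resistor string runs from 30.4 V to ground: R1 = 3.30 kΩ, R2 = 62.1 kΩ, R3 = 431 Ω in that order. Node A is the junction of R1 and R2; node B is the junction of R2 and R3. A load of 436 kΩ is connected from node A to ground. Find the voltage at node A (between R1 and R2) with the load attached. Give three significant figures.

Below node A the series string R2+R3 = 62530 Ω sits in parallel with the 436000 Ω load: 54690 Ω.
V_A = 30.4 × 54690/(3300 + 54690) = 28.7 V.

V ≈ 28.7 V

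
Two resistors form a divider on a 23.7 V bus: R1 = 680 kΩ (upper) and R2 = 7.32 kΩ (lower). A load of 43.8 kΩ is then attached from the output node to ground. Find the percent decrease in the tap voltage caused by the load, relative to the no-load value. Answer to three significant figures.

14.2 %

Unloaded V = 23.7 × 7.32/687.3 = 0.25241 V.
Loaded: R2‖R_L = 6.272 kΩ, giving V = 23.7 × 6.272/686.3 = 0.21659 V.
Drop = (0.25241 − 0.21659) / 0.25241 = 14.2 %.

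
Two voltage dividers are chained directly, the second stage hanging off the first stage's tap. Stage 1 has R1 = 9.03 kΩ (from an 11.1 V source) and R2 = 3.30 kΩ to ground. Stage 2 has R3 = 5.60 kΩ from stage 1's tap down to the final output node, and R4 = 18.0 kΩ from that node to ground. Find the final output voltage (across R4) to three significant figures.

V_out ≈ 2.06 V

Stage 2 presents R3+R4 = 23.60 kΩ as a load on stage 1's tap.
Stage 1's lower leg becomes R2‖(R3+R4) = 2.895 kΩ, so V_mid = 11.1 × 2.895/11.93 = 2.695 V.
Stage 2 is itself unloaded: V_out = V_mid × R4/(R3+R4) = 2.695 × 18.0/23.60 = 2.06 V.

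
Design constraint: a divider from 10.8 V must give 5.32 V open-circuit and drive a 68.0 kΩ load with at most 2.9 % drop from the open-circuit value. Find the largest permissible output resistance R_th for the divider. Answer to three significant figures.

Loading drop = R_th/(R_th + R_L) ≤ 0.0290, so R_th ≤ R_L · ε/(1−ε) = 68.0 kΩ × 0.0290/0.9710 = 2.03 kΩ.
(Any R1, R2 with R2/(R1+R2) = 0.493 and R1‖R2 ≤ 2.03 kΩ will meet the spec.)

R_th ≤ 2.03 kΩ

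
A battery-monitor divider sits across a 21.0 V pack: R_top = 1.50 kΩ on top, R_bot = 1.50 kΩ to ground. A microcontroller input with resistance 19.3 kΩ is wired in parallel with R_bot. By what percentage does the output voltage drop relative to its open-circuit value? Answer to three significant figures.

3.74 %

The divider's output (Thévenin) resistance is R_top‖R_bot = 0.7500 kΩ.
Fractional drop under load = R_th/(R_th + R_L) = 0.7500 / (0.7500 + 19.3) = 0.03741.
So the output falls by 3.74 %.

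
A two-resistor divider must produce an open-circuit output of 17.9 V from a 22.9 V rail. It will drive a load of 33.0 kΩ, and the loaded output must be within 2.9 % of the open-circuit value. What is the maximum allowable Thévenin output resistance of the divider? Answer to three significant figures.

R_th ≤ 986 Ω

Loading drop = R_th/(R_th + R_L) ≤ 0.0290, so R_th ≤ R_L · ε/(1−ε) = 33.0 kΩ × 0.0290/0.9710 = 986 Ω.
(Any R1, R2 with R2/(R1+R2) = 0.782 and R1‖R2 ≤ 986 Ω will meet the spec.)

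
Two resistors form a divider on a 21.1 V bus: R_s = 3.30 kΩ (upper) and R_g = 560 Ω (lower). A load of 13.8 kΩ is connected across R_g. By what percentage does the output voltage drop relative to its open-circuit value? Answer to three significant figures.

3.35 %

The divider's output (Thévenin) resistance is R_s‖R_g = 478.8 Ω.
Fractional drop under load = R_th/(R_th + R_L) = 478.8 / (478.8 + 13800) = 0.03353.
So the output falls by 3.35 %.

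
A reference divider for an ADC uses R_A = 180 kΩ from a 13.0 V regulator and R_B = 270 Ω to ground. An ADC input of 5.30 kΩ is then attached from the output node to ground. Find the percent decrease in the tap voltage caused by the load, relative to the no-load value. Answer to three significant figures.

4.84 %

The divider's output (Thévenin) resistance is R_A‖R_B = 269.6 Ω.
Fractional drop under load = R_th/(R_th + R_L) = 269.6 / (269.6 + 5300) = 0.04840.
So the output falls by 4.84 %.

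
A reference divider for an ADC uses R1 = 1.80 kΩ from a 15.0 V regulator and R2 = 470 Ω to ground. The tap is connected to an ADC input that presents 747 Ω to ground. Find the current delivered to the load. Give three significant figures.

I_L ≈ 2.77 mA

R2‖R_L = 288.5 Ω; V_out = 15.0 × 288.5/2088 = 2.072 V.
I_L = V_out / R_L = 2.072 / 747 Ω = 2.77 mA.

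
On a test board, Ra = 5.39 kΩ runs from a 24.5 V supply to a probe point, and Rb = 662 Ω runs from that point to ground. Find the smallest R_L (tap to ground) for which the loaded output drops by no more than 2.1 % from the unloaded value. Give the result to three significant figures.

Output resistance R_th = Ra‖Rb = (5390 × 662)/6052 = 589.6 Ω.
The fractional drop is R_th/(R_th + R_L); requiring this ≤ 0.0210 gives R_L ≥ R_th(1/0.0210 − 1) = 589.6 × 46.62 = 27.5 kΩ.

R_L(min) ≈ 27.5 kΩ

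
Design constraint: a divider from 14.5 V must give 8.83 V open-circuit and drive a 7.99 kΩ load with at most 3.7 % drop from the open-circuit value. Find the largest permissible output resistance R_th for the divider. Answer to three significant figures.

Loading drop = R_th/(R_th + R_L) ≤ 0.0370, so R_th ≤ R_L · ε/(1−ε) = 7.99 kΩ × 0.0370/0.9630 = 307 Ω.
(Any R1, R2 with R2/(R1+R2) = 0.609 and R1‖R2 ≤ 307 Ω will meet the spec.)

R_th ≤ 307 Ω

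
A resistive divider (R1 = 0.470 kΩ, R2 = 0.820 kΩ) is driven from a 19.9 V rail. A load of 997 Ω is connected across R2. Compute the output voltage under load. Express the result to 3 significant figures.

V_out ≈ 9.73 V

The load sits in parallel with R2: R2‖R_L = (820 × 997) / (820 + 997) = 449.9 Ω.
V_out = 19.9 × 449.9 / (470 + 449.9) = 19.9 × 449.9/919.9 = 9.73 V.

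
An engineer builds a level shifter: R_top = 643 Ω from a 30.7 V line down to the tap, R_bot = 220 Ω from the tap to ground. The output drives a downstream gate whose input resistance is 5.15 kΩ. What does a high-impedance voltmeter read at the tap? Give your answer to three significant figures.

The load sits in parallel with R_bot: R_bot‖R_L = (220 × 5150) / (220 + 5150) = 211.0 Ω.
V_out = 30.7 × 211.0 / (643 + 211.0) = 30.7 × 211.0/854.0 = 7.58 V.

V_out ≈ 7.58 V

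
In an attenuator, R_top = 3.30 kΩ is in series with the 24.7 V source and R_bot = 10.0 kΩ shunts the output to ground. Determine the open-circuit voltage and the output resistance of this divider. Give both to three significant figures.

V_th is the open-circuit tap voltage: 24.7 × 10.0/(3.30 + 10.0) = 18.6 V.
With the supply zeroed, R_top and R_bot appear in parallel from the tap: R_th = R_top‖R_bot = (3.30 × 10.0)/13.30 = 2.48 kΩ.

V_th = 18.6 V, R_th = 2.48 kΩ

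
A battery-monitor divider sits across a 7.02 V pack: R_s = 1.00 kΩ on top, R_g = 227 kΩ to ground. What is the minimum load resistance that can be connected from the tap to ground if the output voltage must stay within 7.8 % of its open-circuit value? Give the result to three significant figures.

R_L(min) ≈ 11.8 kΩ

Output resistance R_th = R_s‖R_g = (1000 × 227000)/228000 = 995.6 Ω.
The fractional drop is R_th/(R_th + R_L); requiring this ≤ 0.0780 gives R_L ≥ R_th(1/0.0780 − 1) = 995.6 × 11.82 = 11.8 kΩ.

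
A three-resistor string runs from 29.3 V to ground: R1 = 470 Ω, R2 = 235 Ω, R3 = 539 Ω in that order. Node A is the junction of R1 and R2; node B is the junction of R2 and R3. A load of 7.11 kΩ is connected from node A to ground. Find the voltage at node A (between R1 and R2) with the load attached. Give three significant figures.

Below node A the series string R2+R3 = 774.0 Ω sits in parallel with the 7110 Ω load: 698.0 Ω.
V_A = 29.3 × 698.0/(470 + 698.0) = 17.5 V.

V ≈ 17.5 V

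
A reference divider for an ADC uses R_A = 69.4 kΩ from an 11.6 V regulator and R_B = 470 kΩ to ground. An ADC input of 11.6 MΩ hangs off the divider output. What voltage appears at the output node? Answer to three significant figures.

The load sits in parallel with R_B: R_B‖R_L = (470 × 11600) / (470 + 11600) = 451.7 kΩ.
V_out = 11.6 × 451.7 / (69.4 + 451.7) = 11.6 × 451.7/521.1 = 10.1 V.

V_out ≈ 10.1 V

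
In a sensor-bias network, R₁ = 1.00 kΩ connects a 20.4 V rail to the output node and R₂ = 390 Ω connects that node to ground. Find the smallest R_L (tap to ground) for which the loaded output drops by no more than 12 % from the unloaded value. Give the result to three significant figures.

Output resistance R_th = R₁‖R₂ = (1000 × 390)/1390 = 280.6 Ω.
The fractional drop is R_th/(R_th + R_L); requiring this ≤ 0.120 gives R_L ≥ R_th(1/0.120 − 1) = 280.6 × 7.333 = 2.06 kΩ.

R_L(min) ≈ 2.06 kΩ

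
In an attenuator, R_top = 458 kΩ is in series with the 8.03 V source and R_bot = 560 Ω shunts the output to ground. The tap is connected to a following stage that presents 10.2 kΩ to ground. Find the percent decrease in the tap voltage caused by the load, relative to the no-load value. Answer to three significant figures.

5.20 %

The divider's output (Thévenin) resistance is R_top‖R_bot = 559.3 Ω.
Fractional drop under load = R_th/(R_th + R_L) = 559.3 / (559.3 + 10200) = 0.05198.
So the output falls by 5.20 %.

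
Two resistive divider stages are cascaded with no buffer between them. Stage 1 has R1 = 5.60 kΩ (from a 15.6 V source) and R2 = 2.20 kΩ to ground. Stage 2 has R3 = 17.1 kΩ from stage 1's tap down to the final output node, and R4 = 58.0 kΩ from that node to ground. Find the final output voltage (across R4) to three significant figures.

V_out ≈ 3.33 V

Stage 2 presents R3+R4 = 75.10 kΩ as a load on stage 1's tap.
Stage 1's lower leg becomes R2‖(R3+R4) = 2.137 kΩ, so V_mid = 15.6 × 2.137/7.737 = 4.309 V.
Stage 2 is itself unloaded: V_out = V_mid × R4/(R3+R4) = 4.309 × 58.0/75.10 = 3.33 V.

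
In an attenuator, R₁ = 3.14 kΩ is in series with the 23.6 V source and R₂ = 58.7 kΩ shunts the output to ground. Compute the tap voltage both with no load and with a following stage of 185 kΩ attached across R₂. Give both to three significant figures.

Unloaded: 22.4 V; loaded: 22.0 V

Open-circuit: V = 23.6 × 58.7/(3.14 + 58.7) = 22.4 V.
With the load, R₂ becomes R₂‖R_L = 44.56 kΩ, so V = 23.6 × 44.56/47.70 = 22.0 V.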